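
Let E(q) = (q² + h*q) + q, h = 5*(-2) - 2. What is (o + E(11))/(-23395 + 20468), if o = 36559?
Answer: -36559/2927 ≈ -12.490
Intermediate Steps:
h = -12 (h = -10 - 2 = -12)
E(q) = q² - 11*q (E(q) = (q² - 12*q) + q = q² - 11*q)
(o + E(11))/(-23395 + 20468) = (36559 + 11*(-11 + 11))/(-23395 + 20468) = (36559 + 11*0)/(-2927) = (36559 + 0)*(-1/2927) = 36559*(-1/2927) = -36559/2927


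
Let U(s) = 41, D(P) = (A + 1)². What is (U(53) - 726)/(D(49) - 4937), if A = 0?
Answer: 685/4936 ≈ 0.13878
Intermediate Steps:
D(P) = 1 (D(P) = (0 + 1)² = 1² = 1)
(U(53) - 726)/(D(49) - 4937) = (41 - 726)/(1 - 4937) = -685/(-4936) = -685*(-1/4936) = 685/4936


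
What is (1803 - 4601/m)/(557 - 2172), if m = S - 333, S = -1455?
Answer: -645673/577524 ≈ -1.1180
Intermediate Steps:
m = -1788 (m = -1455 - 333 = -1788)
(1803 - 4601/m)/(557 - 2172) = (1803 - 4601/(-1788))/(557 - 2172) = (1803 - 4601*(-1/1788))/(-1615) = (1803 + 4601/1788)*(-1/1615) = (3228365/1788)*(-1/1615) = -645673/577524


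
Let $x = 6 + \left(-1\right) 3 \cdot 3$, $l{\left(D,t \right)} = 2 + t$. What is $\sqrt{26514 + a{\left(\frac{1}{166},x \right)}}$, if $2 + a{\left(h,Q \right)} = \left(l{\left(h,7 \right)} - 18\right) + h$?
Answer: $\frac{\sqrt{730316834}}{166} \approx 162.8$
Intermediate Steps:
$x = -3$ ($x = 6 - 9 = -3$)
$a{\left(h,Q \right)} = -11 + h$ ($a{\left(h,Q \right)} = -2 + \left(\left(\left(2 + 7\right) - 18\right) + h\right) = -2 + \left(\left(9 - 18\right) + h\right) = -2 + \left(-9 + h\right) = -11 + h$)
$\sqrt{26514 + a{\left(\frac{1}{166},x \right)}} = \sqrt{26514 - \left(11 - \frac{1}{166}\right)} = \sqrt{26514 + \left(-11 + \frac{1}{166}\right)} = \sqrt{26514 - \frac{1825}{166}} = \sqrt{\frac{4399499}{166}} = \frac{\sqrt{730316834}}{166}$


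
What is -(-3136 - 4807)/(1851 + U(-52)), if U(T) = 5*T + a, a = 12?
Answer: 7943/1603 ≈ 4.9551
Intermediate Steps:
U(T) = 12 + 5*T (U(T) = 5*T + 12 = 12 + 5*T)
-(-3136 - 4807)/(1851 + U(-52)) = -(-3136 - 4807)/(1851 + (12 + 5*(-52))) = -(-7943)/(1851 + (12 - 260)) = -(-7943)/(1851 - 248) = -(-7943)/1603 = -1*(-7943/1603) = 7943/1603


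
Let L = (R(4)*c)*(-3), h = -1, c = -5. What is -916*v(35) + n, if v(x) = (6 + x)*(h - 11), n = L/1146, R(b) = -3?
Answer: 172156689/382 ≈ 4.5067e+5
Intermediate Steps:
L = -45 (L = -3*(-5)*(-3) = 15*(-3) = -45)
n = -15/382 (n = -45/1146 = -45*1/1146 = -15/382 ≈ -0.039267)
v(x) = -72 - 12*x (v(x) = (6 + x)*(-1 - 11) = (6 + x)*(-12) = -72 - 12*x)
-916*v(35) + n = -916*(-72 - 12*35) - 15/382 = -916*(-72 - 420) - 15/382 = -916*(-492) - 15/382 = 450672 - 15/382 = 172156689/382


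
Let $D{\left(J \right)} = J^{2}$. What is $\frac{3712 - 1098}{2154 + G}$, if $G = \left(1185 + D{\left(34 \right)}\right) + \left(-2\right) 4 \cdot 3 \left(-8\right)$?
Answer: $\frac{2614}{4687} \approx 0.55771$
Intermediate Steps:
$G = 2533$ ($G = \left(1185 + 34^{2}\right) + \left(-2\right) 4 \cdot 3 \left(-8\right) = \left(1185 + 1156\right) + \left(-8\right) 3 \left(-8\right) = 2341 - -192 = 2341 + 192 = 2533$)
$\frac{3712 - 1098}{2154 + G} = \frac{3712 - 1098}{2154 + 2533} = \frac{2614}{4687}$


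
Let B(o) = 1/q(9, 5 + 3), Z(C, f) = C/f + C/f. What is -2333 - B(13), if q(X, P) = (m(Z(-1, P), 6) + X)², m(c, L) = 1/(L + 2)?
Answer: -12432621/5329 ≈ -2333.0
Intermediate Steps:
Z(C, f) = 2*C/f
m(c, L) = 1/(2 + L)
q(X, P) = (⅛ + X)² (q(X, P) = (1/(2 + 6) + X)² = (1/8 + X)² = (⅛ + X)²)
B(o) = 64/5329 (B(o) = 1/((1 + 8*9)²/64) = 1/((1 + 72)²/64) = 1/((1/64)*73²) = 1/((1/64)*5329) = 1/(5329/64) = 64/5329)
-2333 - B(13) = -2333 - 1*64/5329 = -2333 - 64/5329 = -12432621/5329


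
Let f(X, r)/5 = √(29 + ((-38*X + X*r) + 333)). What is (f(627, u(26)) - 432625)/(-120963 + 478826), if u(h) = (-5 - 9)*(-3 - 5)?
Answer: -432625/357863 + 10*√11690/357863 ≈ -1.2059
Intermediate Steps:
u(h) = 112 (u(h) = -14*(-8) = 112)
f(X, r) = 5*√(362 - 38*X + X*r) (f(X, r) = 5*√(29 + ((-38*X + X*r) + 333)) = 5*√(29 + (333 - 38*X + X*r)) = 5*√(362 - 38*X + X*r))
(f(627, u(26)) - 432625)/(-120963 + 478826) = (5*√(362 - 38*627 + 627*112) - 432625)/(-120963 + 478826) = (5*√(362 - 23826 + 70224) - 432625)/357863 = (5*√46760 - 432625)*(1/357863) = (5*(2*√11690) - 432625)*(1/357863) = (10*√11690 - 432625)*(1/357863) = (-432625 + 10*√11690)*(1/357863) = -432625/357863 + 10*√11690/357863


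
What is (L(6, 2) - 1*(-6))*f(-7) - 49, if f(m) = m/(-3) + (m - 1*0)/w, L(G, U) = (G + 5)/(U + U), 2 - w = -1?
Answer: -49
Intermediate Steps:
w = 3 (w = 2 - 1*(-1) = 2 + 1 = 3)
L(G, U) = (5 + G)/(2*U) (L(G, U) = (5 + G)/((2*U)) = (5 + G)*(1/(2*U)) = (5 + G)/(2*U))
f(m) = 0 (f(m) = m/(-3) + (m - 1*0)/3 = m*(-1/3) + (m + 0)*(1/3) = -m/3 + m*(1/3) = -m/3 + m/3 = 0)
(L(6, 2) - 1*(-6))*f(-7) - 49 = ((1/2)*(5 + 6)/2 - 1*(-6))*0 - 49 = ((1/2)*(1/2)*11 + 6)*0 - 49 = (11/4 + 6)*0 - 49 = (35/4)*0 - 49 = 0 - 49 = -49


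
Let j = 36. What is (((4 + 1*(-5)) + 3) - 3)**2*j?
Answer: 36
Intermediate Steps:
(((4 + 1*(-5)) + 3) - 3)**2*j = (((4 + 1*(-5)) + 3) - 3)**2*36 = (((4 - 5) + 3) - 3)**2*36 = ((-1 + 3) - 3)**2*36 = (2 - 3)**2*36 = (-1)**2*36 = 1*36 = 36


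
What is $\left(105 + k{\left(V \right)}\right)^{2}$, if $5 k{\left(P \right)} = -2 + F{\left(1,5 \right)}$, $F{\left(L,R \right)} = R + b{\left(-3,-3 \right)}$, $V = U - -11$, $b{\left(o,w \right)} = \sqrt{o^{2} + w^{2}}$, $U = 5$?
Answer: $\frac{278802}{25} + \frac{3168 \sqrt{2}}{25} \approx 11331.0$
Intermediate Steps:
$V = 16$ ($V = 5 - -11 = 5 + 11 = 16$)
$F{\left(L,R \right)} = R + 3 \sqrt{2}$ ($F{\left(L,R \right)} = R + \sqrt{\left(-3\right)^{2} + \left(-3\right)^{2}} = R + \sqrt{9 + 9} = R + \sqrt{18} = R + 3 \sqrt{2}$)
$k{\left(P \right)} = \frac{3}{5} + \frac{3 \sqrt{2}}{5}$ ($k{\left(P \right)} = \frac{-2 + \left(5 + 3 \sqrt{2}\right)}{5} = \frac{3 + 3 \sqrt{2}}{5} = \frac{3}{5} + \frac{3 \sqrt{2}}{5}$)
$\left(105 + k{\left(V \right)}\right)^{2} = \left(105 + \left(\frac{3}{5} + \frac{3 \sqrt{2}}{5}\right)\right)^{2} = \left(\frac{528}{5} + \frac{3 \sqrt{2}}{5}\right)^{2}$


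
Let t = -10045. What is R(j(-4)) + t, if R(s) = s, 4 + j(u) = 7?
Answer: -10042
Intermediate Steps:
j(u) = 3 (j(u) = -4 + 7 = 3)
R(j(-4)) + t = 3 - 10045 = -10042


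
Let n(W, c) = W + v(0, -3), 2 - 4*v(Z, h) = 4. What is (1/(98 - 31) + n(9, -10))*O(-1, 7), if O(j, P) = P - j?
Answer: 4564/67 ≈ 68.119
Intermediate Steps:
v(Z, h) = -½ (v(Z, h) = ½ - ¼*4 = ½ - 1 = -½)
n(W, c) = -½ + W (n(W, c) = W - ½ = -½ + W)
(1/(98 - 31) + n(9, -10))*O(-1, 7) = (1/(98 - 31) + (-½ + 9))*(7 - 1*(-1)) = (1/67 + 17/2)*(7 + 1) = (1/67 + 17/2)*8 = (1141/134)*8 = 4564/67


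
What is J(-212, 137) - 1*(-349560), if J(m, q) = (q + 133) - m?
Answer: 350042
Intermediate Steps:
J(m, q) = 133 + q - m (J(m, q) = (133 + q) - m = 133 + q - m)
J(-212, 137) - 1*(-349560) = (133 + 137 - 1*(-212)) - 1*(-349560) = (133 + 137 + 212) + 349560 = 482 + 349560 = 350042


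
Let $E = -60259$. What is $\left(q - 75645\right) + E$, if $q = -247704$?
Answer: $-383608$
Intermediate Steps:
$\left(q - 75645\right) + E = \left(-247704 - 75645\right) - 60259 = -323349 - 60259 = -383608$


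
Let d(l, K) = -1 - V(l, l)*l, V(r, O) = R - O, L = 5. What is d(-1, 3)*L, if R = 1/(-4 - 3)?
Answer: -5/7 ≈ -0.71429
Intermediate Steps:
R = -⅐ (R = 1/(-7) = -⅐ ≈ -0.14286)
V(r, O) = -⅐ - O
d(l, K) = -1 - l*(-⅐ - l) (d(l, K) = -1 - (-⅐ - l)*l = -1 - l*(-⅐ - l))
d(-1, 3)*L = (-1 + (-1)² + (⅐)*(-1))*5 = (-1 + 1 - ⅐)*5 = -⅐*5 = -5/7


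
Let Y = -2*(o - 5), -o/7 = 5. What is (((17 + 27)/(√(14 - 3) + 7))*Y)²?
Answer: 12390400/(7 + √11)² ≈ 1.1642e+5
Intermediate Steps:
o = -35 (o = -7*5 = -35)
Y = 80 (Y = -2*(-35 - 5) = -2*(-40) = 80)
(((17 + 27)/(√(14 - 3) + 7))*Y)² = (((17 + 27)/(√(14 - 3) + 7))*80)² = ((44/(√11 + 7))*80)² = ((44/(7 + √11))*80)² = (3520/(7 + √11))² = 12390400/(7 + √11)²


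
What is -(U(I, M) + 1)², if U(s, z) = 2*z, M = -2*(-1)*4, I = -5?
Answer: -289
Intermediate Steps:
M = 8 (M = 2*4 = 8)
-(U(I, M) + 1)² = -(2*8 + 1)² = -(16 + 1)² = -1*17² = -1*289 = -289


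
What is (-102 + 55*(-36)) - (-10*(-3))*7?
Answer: -2292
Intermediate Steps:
(-102 + 55*(-36)) - (-10*(-3))*7 = (-102 - 1980) - 30*7 = -2082 - 1*210 = -2082 - 210 = -2292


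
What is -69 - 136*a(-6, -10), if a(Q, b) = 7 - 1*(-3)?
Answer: -1429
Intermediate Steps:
a(Q, b) = 10 (a(Q, b) = 7 + 3 = 10)
-69 - 136*a(-6, -10) = -69 - 136*10 = -69 - 1360 = -1429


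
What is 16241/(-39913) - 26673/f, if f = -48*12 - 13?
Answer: 1055033500/23508757 ≈ 44.878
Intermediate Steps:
f = -589 (f = -576 - 13 = -589)
16241/(-39913) - 26673/f = 16241/(-39913) - 26673/(-589) = 16241*(-1/39913) - 26673*(-1/589) = -16241/39913 + 26673/589 = 1055033500/23508757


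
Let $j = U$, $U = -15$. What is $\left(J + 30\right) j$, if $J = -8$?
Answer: $-330$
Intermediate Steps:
$j = -15$
$\left(J + 30\right) j = \left(-8 + 30\right) \left(-15\right) = 22 \left(-15\right) = -330$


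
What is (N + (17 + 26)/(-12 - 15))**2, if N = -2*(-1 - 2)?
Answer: 14161/729 ≈ 19.425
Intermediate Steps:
N = 6 (N = -2*(-3) = 6)
(N + (17 + 26)/(-12 - 15))**2 = (6 + (17 + 26)/(-12 - 15))**2 = (6 + 43/(-27))**2 = (6 + 43*(-1/27))**2 = (6 - 43/27)**2 = (119/27)**2 = 14161/729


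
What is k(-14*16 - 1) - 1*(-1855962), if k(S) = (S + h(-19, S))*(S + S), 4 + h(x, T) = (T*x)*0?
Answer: 1959012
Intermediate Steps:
h(x, T) = -4 (h(x, T) = -4 + (T*x)*0 = -4 + 0 = -4)
k(S) = 2*S*(-4 + S) (k(S) = (S - 4)*(S + S) = (-4 + S)*(2*S) = 2*S*(-4 + S))
k(-14*16 - 1) - 1*(-1855962) = 2*(-14*16 - 1)*(-4 + (-14*16 - 1)) - 1*(-1855962) = 2*(-224 - 1)*(-4 + (-224 - 1)) + 1855962 = 2*(-225)*(-4 - 225) + 1855962 = 2*(-225)*(-229) + 1855962 = 103050 + 1855962 = 1959012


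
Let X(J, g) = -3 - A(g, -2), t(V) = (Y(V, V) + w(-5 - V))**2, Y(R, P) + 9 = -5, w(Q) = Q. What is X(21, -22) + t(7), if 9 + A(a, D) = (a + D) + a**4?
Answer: -233550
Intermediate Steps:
Y(R, P) = -14 (Y(R, P) = -9 - 5 = -14)
A(a, D) = -9 + D + a + a**4 (A(a, D) = -9 + ((a + D) + a**4) = -9 + ((D + a) + a**4) = -9 + (D + a + a**4) = -9 + D + a + a**4)
t(V) = (-19 - V)**2 (t(V) = (-14 + (-5 - V))**2 = (-19 - V)**2)
X(J, g) = 8 - g - g**4 (X(J, g) = -3 - (-9 - 2 + g + g**4) = -3 - (-11 + g + g**4) = -3 + (11 - g - g**4) = 8 - g - g**4)
X(21, -22) + t(7) = (8 - 1*(-22) - 1*(-22)**4) + (19 + 7)**2 = (8 + 22 - 1*234256) + 26**2 = (8 + 22 - 234256) + 676 = -234226 + 676 = -233550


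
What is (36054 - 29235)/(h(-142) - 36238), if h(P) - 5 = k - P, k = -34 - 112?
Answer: -2273/12079 ≈ -0.18818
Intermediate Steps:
k = -146
h(P) = -141 - P (h(P) = 5 + (-146 - P) = -141 - P)
(36054 - 29235)/(h(-142) - 36238) = (36054 - 29235)/((-141 - 1*(-142)) - 36238) = 6819/((-141 + 142) - 36238) = 6819/(1 - 36238) = 6819/(-36237) = 6819*(-1/36237) = -2273/12079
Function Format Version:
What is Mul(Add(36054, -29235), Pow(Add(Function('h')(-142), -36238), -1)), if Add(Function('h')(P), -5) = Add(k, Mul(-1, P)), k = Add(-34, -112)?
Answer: Rational(-2273, 12079) ≈ -0.18818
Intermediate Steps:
k = -146
Function('h')(P) = Add(-141, Mul(-1, P)) (Function('h')(P) = Add(5, Add(-146, Mul(-1, P))) = Add(-141, Mul(-1, P)))
Mul(Add(36054, -29235), Pow(Add(Function('h')(-142), -36238), -1)) = Mul(Add(36054, -29235), Pow(Add(Add(-141, Mul(-1, -142)), -36238), -1)) = Mul(6819, Pow(Add(Add(-141, 142), -36238), -1)) = Mul(6819, Pow(Add(1, -36238), -1)) = Mul(6819, Pow(-36237, -1)) = Mul(6819, Rational(-1, 36237)) = Rational(-2273, 12079)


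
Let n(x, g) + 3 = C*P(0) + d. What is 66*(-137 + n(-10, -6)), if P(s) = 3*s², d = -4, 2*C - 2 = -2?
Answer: -9504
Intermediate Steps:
C = 0 (C = 1 + (½)*(-2) = 1 - 1 = 0)
n(x, g) = -7 (n(x, g) = -3 + (0*(3*0²) - 4) = -3 + (0*(3*0) - 4) = -3 + (0*0 - 4) = -3 + (0 - 4) = -3 - 4 = -7)
66*(-137 + n(-10, -6)) = 66*(-137 - 7) = 66*(-144) = -9504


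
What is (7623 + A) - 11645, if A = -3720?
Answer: -7742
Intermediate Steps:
(7623 + A) - 11645 = (7623 - 3720) - 11645 = 3903 - 11645 = -7742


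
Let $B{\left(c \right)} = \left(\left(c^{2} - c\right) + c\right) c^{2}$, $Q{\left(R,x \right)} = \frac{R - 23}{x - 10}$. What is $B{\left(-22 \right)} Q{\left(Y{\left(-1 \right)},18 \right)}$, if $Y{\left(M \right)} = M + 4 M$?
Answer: $-819896$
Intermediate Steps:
$Y{\left(M \right)} = 5 M$
$Q{\left(R,x \right)} = \frac{-23 + R}{-10 + x}$
$B{\left(c \right)} = c^{4}$ ($B{\left(c \right)} = c^{2} c^{2} = c^{4}$)
$B{\left(-22 \right)} Q{\left(Y{\left(-1 \right)},18 \right)} = \left(-22\right)^{4} \frac{-23 + 5 \left(-1\right)}{-10 + 18} = 234256 \frac{-23 - 5}{8} = 234256 \cdot \frac{1}{8} \left(-28\right) = 234256 \left(- \frac{7}{2}\right) = -819896$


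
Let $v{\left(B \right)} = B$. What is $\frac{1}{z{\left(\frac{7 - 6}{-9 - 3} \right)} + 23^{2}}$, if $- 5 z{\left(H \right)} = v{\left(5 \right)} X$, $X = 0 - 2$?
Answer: $\frac{1}{531} \approx 0.0018832$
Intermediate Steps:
$X = -2$
$z{\left(H \right)} = 2$ ($z{\left(H \right)} = - \frac{5 \left(-2\right)}{5} = \left(- \frac{1}{5}\right) \left(-10\right) = 2$)
$\frac{1}{z{\left(\frac{7 - 6}{-9 - 3} \right)} + 23^{2}} = \frac{1}{2 + 23^{2}} = \frac{1}{2 + 529} = \frac{1}{531}$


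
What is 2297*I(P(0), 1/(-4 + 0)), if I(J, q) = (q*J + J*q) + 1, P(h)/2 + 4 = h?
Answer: 11485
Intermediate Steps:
P(h) = -8 + 2*h
I(J, q) = 1 + 2*J*q (I(J, q) = (J*q + J*q) + 1 = 2*J*q + 1 = 1 + 2*J*q)
2297*I(P(0), 1/(-4 + 0)) = 2297*(1 + 2*(-8 + 2*0)/(-4 + 0)) = 2297*(1 + 2*(-8 + 0)/(-4)) = 2297*(1 + 2*(-8)*(-¼)) = 2297*(1 + 4) = 2297*5 = 11485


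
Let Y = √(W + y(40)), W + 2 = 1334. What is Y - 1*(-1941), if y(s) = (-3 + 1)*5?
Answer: 1941 + √1322 ≈ 1977.4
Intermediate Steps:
W = 1332 (W = -2 + 1334 = 1332)
y(s) = -10 (y(s) = -2*5 = -10)
Y = √1322 (Y = √(1332 - 10) = √1322 ≈ 36.359)
Y - 1*(-1941) = √1322 - 1*(-1941) = √1322 + 1941 = 1941 + √1322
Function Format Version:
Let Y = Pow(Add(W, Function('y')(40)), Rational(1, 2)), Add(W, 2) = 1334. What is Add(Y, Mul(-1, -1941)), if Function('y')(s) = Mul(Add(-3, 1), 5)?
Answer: Add(1941, Pow(1322, Rational(1, 2))) ≈ 1977.4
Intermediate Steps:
W = 1332 (W = Add(-2, 1334) = 1332)
Function('y')(s) = -10 (Function('y')(s) = Mul(-2, 5) = -10)
Y = Pow(1322, Rational(1, 2)) (Y = Pow(Add(1332, -10), Rational(1, 2)) = Pow(1322, Rational(1, 2)) ≈ 36.359)
Add(Y, Mul(-1, -1941)) = Add(Pow(1322, Rational(1, 2)), Mul(-1, -1941)) = Add(Pow(1322, Rational(1, 2)), 1941) = Add(1941, Pow(1322, Rational(1, 2)))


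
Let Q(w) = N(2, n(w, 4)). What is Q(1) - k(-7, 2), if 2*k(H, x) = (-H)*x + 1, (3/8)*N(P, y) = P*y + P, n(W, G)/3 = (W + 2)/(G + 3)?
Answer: 197/42 ≈ 4.6905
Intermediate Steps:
n(W, G) = 3*(2 + W)/(3 + G) (n(W, G) = 3*((W + 2)/(G + 3)) = 3*((2 + W)/(3 + G)) = 3*(2 + W)/(3 + G))
N(P, y) = 8*P/3 + 8*P*y/3 (N(P, y) = 8*(P*y + P)/3 = 8*(P + P*y)/3 = 8*P/3 + 8*P*y/3)
k(H, x) = ½ - H*x/2 (k(H, x) = ((-H)*x + 1)/2 = (-H*x + 1)/2 = (1 - H*x)/2 = ½ - H*x/2)
Q(w) = 208/21 + 16*w/7 (Q(w) = (8/3)*2*(1 + 3*(2 + w)/(3 + 4)) = (8/3)*2*(1 + 3*(2 + w)/7) = (8/3)*2*(1 + 3*(⅐)*(2 + w)) = (8/3)*2*(1 + (6/7 + 3*w/7)) = (8/3)*2*(13/7 + 3*w/7) = 208/21 + 16*w/7)
Q(1) - k(-7, 2) = (208/21 + (16/7)*1) - (½ - ½*(-7)*2) = (208/21 + 16/7) - (½ + 7) = 256/21 - 1*15/2 = 256/21 - 15/2 = 197/42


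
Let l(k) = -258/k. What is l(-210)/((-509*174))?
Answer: -43/3099810 ≈ -1.3872e-5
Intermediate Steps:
l(-210)/((-509*174)) = (-258/(-210))/((-509*174)) = -258*(-1/210)/(-88566) = (43/35)*(-1/88566) = -43/3099810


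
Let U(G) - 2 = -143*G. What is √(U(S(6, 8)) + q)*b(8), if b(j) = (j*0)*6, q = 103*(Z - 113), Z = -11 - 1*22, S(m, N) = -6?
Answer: 0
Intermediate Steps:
Z = -33 (Z = -11 - 22 = -33)
U(G) = 2 - 143*G
q = -15038 (q = 103*(-33 - 113) = 103*(-146) = -15038)
b(j) = 0 (b(j) = 0*6 = 0)
√(U(S(6, 8)) + q)*b(8) = √((2 - 143*(-6)) - 15038)*0 = √((2 + 858) - 15038)*0 = √(860 - 15038)*0 = √(-14178)*0 = (I*√14178)*0 = 0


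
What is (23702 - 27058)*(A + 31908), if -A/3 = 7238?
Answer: -34211064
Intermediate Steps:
A = -21714 (A = -3*7238 = -21714)
(23702 - 27058)*(A + 31908) = (23702 - 27058)*(-21714 + 31908) = -3356*10194 = -34211064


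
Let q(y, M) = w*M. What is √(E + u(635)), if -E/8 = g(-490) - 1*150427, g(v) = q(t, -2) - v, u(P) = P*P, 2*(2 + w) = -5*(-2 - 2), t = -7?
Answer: √1602849 ≈ 1266.0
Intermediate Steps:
w = 8 (w = -2 + (-5*(-2 - 2))/2 = -2 + (-5*(-4))/2 = -2 + (½)*20 = -2 + 10 = 8)
q(y, M) = 8*M
u(P) = P²
g(v) = -16 - v (g(v) = 8*(-2) - v = -16 - v)
E = 1199624 (E = -8*((-16 - 1*(-490)) - 1*150427) = -8*((-16 + 490) - 150427) = -8*(474 - 150427) = -8*(-149953) = 1199624)
√(E + u(635)) = √(1199624 + 635²) = √(1199624 + 403225) = √1602849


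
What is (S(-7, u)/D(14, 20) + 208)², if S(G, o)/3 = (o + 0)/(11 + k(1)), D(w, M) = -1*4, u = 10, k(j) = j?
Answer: 2752281/64 ≈ 43004.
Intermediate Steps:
D(w, M) = -4
S(G, o) = o/4 (S(G, o) = 3*((o + 0)/(11 + 1)) = 3*(o/12) = o/4)
(S(-7, u)/D(14, 20) + 208)² = (((¼)*10)/(-4) + 208)² = ((5/2)*(-¼) + 208)² = (-5/8 + 208)² = (1659/8)² = 2752281/64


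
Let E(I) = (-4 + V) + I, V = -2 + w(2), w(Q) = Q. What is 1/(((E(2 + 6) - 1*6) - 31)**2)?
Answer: 1/1089 ≈ 0.00091827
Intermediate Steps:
V = 0 (V = -2 + 2 = 0)
E(I) = -4 + I (E(I) = (-4 + 0) + I = -4 + I)
1/(((E(2 + 6) - 1*6) - 31)**2) = 1/((((-4 + (2 + 6)) - 1*6) - 31)**2) = 1/((((-4 + 8) - 6) - 31)**2) = 1/(((4 - 6) - 31)**2) = 1/((-2 - 31)**2) = 1/((-33)**2) = 1/1089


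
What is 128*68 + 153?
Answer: 8857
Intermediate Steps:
128*68 + 153 = 8704 + 153 = 8857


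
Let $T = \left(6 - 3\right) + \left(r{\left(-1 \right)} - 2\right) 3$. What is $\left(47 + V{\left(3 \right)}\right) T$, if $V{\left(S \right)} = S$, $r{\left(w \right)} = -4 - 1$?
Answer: $-900$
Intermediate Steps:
$r{\left(w \right)} = -5$
$T = -18$ ($T = \left(6 - 3\right) + \left(-5 - 2\right) 3 = \left(6 - 3\right) - 21 = 3 - 21 = -18$)
$\left(47 + V{\left(3 \right)}\right) T = \left(47 + 3\right) \left(-18\right) = 50 \left(-18\right) = -900$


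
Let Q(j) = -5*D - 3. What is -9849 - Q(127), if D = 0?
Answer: -9846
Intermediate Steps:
Q(j) = -3 (Q(j) = -5*0 - 3 = 0 - 3 = -3)
-9849 - Q(127) = -9849 - 1*(-3) = -9849 + 3 = -9846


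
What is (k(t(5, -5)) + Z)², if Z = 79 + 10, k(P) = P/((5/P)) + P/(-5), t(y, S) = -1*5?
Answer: 9025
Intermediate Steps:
t(y, S) = -5
k(P) = -P/5 + P²/5 (k(P) = P*(P/5) + P*(-⅕) = P²/5 - P/5 = -P/5 + P²/5)
Z = 89
(k(t(5, -5)) + Z)² = ((⅕)*(-5)*(-1 - 5) + 89)² = ((⅕)*(-5)*(-6) + 89)² = (6 + 89)² = 95² = 9025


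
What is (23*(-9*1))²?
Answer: 42849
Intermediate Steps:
(23*(-9*1))² = (23*(-9))² = (-207)² = 42849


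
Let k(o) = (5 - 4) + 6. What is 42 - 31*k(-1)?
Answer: -175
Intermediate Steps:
k(o) = 7 (k(o) = 1 + 6 = 7)
42 - 31*k(-1) = 42 - 31*7 = 42 - 217 = -175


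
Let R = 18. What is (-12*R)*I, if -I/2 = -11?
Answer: -4752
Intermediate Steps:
I = 22 (I = -2*(-11) = 22)
(-12*R)*I = -12*18*22 = -216*22 = -4752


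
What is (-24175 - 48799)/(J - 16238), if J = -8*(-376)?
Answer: 36487/6615 ≈ 5.5158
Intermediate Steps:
J = 3008
(-24175 - 48799)/(J - 16238) = (-24175 - 48799)/(3008 - 16238) = -72974/(-13230) = -72974*(-1/13230) = 36487/6615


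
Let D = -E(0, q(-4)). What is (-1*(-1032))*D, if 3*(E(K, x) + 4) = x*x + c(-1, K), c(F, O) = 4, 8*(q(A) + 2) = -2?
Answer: 2021/2 ≈ 1010.5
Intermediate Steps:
q(A) = -9/4 (q(A) = -2 + (⅛)*(-2) = -2 - ¼ = -9/4)
E(K, x) = -8/3 + x²/3 (E(K, x) = -4 + (x*x + 4)/3 = -4 + (x² + 4)/3 = -4 + (4 + x²)/3 = -4 + (4/3 + x²/3) = -8/3 + x²/3)
D = 47/48 (D = -(-8/3 + (-9/4)²/3) = -(-8/3 + (⅓)*(81/16)) = -(-8/3 + 27/16) = -1*(-47/48) = 47/48 ≈ 0.97917)
(-1*(-1032))*D = -1*(-1032)*(47/48) = 1032*(47/48) = 2021/2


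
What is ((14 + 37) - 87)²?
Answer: 1296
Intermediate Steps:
((14 + 37) - 87)² = (51 - 87)² = (-36)² = 1296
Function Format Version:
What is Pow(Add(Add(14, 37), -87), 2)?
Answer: 1296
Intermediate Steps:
Pow(Add(Add(14, 37), -87), 2) = Pow(Add(51, -87), 2) = Pow(-36, 2) = 1296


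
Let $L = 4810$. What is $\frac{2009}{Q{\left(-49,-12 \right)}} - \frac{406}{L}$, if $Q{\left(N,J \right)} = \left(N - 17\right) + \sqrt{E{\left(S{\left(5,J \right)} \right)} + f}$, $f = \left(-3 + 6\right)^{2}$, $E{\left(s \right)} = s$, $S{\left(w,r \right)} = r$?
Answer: $- \frac{106591149}{3494465} - \frac{2009 i \sqrt{3}}{4359} \approx -30.503 - 0.79828 i$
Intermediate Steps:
$f = 9$ ($f = 3^{2} = 9$)
$Q{\left(N,J \right)} = -17 + N + \sqrt{9 + J}$ ($Q{\left(N,J \right)} = \left(N - 17\right) + \sqrt{J + 9} = \left(-17 + N\right) + \sqrt{9 + J} = -17 + N + \sqrt{9 + J}$)
$\frac{2009}{Q{\left(-49,-12 \right)}} - \frac{406}{L} = \frac{2009}{-17 - 49 + \sqrt{9 - 12}} - \frac{406}{4810} = \frac{2009}{-17 - 49 + \sqrt{-3}} - \frac{203}{2405} = \frac{2009}{-17 - 49 + i \sqrt{3}} - \frac{203}{2405} = \frac{2009}{-66 + i \sqrt{3}} - \frac{203}{2405} = - \frac{203}{2405} + \frac{2009}{-66 + i \sqrt{3}}$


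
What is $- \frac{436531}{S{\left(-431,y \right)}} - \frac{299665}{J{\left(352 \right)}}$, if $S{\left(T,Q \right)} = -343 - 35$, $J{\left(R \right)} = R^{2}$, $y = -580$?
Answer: $\frac{26987331827}{23417856} \approx 1152.4$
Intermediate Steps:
$S{\left(T,Q \right)} = -378$
$- \frac{436531}{S{\left(-431,y \right)}} - \frac{299665}{J{\left(352 \right)}} = - \frac{436531}{-378} - \frac{299665}{352^{2}} = \left(-436531\right) \left(- \frac{1}{378}\right) - \frac{299665}{123904} = \frac{436531}{378} - \frac{299665}{123904} = \frac{26987331827}{23417856}$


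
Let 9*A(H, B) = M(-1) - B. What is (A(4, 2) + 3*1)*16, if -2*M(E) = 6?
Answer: 352/9 ≈ 39.111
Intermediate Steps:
M(E) = -3 (M(E) = -½*6 = -3)
A(H, B) = -⅓ - B/9 (A(H, B) = (-3 - B)/9 = -⅓ - B/9)
(A(4, 2) + 3*1)*16 = ((-⅓ - ⅑*2) + 3*1)*16 = ((-⅓ - 2/9) + 3)*16 = (-5/9 + 3)*16 = (22/9)*16 = 352/9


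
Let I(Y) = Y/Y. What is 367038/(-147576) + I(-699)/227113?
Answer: -13893158953/5586071348 ≈ -2.4871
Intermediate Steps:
I(Y) = 1
367038/(-147576) + I(-699)/227113 = 367038/(-147576) + 1/227113 = 367038*(-1/147576) + 1*(1/227113) = -61173/24596 + 1/227113 = -13893158953/5586071348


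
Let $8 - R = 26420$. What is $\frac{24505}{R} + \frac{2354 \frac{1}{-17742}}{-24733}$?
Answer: $- \frac{597391533199}{643884774724} \approx -0.92779$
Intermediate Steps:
$R = -26412$ ($R = 8 - 26420 = -26412$)
$\frac{24505}{R} + \frac{2354 \frac{1}{-17742}}{-24733} = \frac{24505}{-26412} + \frac{2354 \frac{1}{-17742}}{-24733} = 24505 \left(- \frac{1}{26412}\right) + 2354 \left(- \frac{1}{17742}\right) \left(- \frac{1}{24733}\right) = - \frac{24505}{26412} - - \frac{1177}{219406443} = - \frac{24505}{26412} + \frac{1177}{219406443} = - \frac{597391533199}{643884774724}$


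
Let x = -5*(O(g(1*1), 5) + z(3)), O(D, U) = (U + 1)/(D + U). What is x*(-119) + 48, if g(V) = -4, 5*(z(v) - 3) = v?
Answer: 5760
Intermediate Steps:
z(v) = 3 + v/5
O(D, U) = (1 + U)/(D + U)
x = -48 (x = -5*((1 + 5)/(-4 + 5) + (3 + (⅕)*3)) = -5*(6/1 + (3 + ⅗)) = -5*(1*6 + 18/5) = -5*(6 + 18/5) = -5*48/5 = -48)
x*(-119) + 48 = -48*(-119) + 48 = 5712 + 48 = 5760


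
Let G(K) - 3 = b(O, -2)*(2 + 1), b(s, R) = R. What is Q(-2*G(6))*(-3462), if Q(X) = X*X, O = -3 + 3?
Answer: -124632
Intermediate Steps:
O = 0
G(K) = -3 (G(K) = 3 - 2*(2 + 1) = 3 - 2*3 = 3 - 6 = -3)
Q(X) = X²
Q(-2*G(6))*(-3462) = (-2*(-3))²*(-3462) = 6²*(-3462) = 36*(-3462) = -124632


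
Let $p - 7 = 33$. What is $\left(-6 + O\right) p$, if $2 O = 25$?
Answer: $260$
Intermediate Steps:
$O = \frac{25}{2}$ ($O = \frac{1}{2} \cdot 25 = \frac{25}{2} \approx 12.5$)
$p = 40$ ($p = 7 + 33 = 40$)
$\left(-6 + O\right) p = \left(-6 + \frac{25}{2}\right) 40 = \frac{13}{2} \cdot 40 = 260$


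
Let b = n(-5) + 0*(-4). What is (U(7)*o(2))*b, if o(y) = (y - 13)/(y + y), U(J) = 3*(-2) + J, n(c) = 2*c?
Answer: 55/2 ≈ 27.500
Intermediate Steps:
U(J) = -6 + J
b = -10 (b = 2*(-5) + 0*(-4) = -10 + 0 = -10)
o(y) = (-13 + y)/(2*y) (o(y) = (-13 + y)/((2*y)) = (-13 + y)*(1/(2*y)) = (-13 + y)/(2*y))
(U(7)*o(2))*b = ((-6 + 7)*((1/2)*(-13 + 2)/2))*(-10) = (1*((1/2)*(1/2)*(-11)))*(-10) = (1*(-11/4))*(-10) = -11/4*(-10) = 55/2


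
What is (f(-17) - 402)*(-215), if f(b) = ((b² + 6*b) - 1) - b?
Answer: 42785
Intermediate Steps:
f(b) = -1 + b² + 5*b (f(b) = (-1 + b² + 6*b) - b = -1 + b² + 5*b)
(f(-17) - 402)*(-215) = ((-1 + (-17)² + 5*(-17)) - 402)*(-215) = ((-1 + 289 - 85) - 402)*(-215) = (203 - 402)*(-215) = -199*(-215) = 42785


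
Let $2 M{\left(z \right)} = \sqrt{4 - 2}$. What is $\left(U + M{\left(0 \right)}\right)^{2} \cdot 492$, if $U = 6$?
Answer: $17958 + 2952 \sqrt{2} \approx 22133.0$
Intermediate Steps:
$M{\left(z \right)} = \frac{\sqrt{2}}{2}$ ($M{\left(z \right)} = \frac{\sqrt{4 - 2}}{2} = \frac{\sqrt{2}}{2}$)
$\left(U + M{\left(0 \right)}\right)^{2} \cdot 492 = \left(6 + \frac{\sqrt{2}}{2}\right)^{2} \cdot 492 = 492 \left(6 + \frac{\sqrt{2}}{2}\right)^{2}$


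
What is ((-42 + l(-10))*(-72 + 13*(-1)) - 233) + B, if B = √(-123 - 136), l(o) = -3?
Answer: 3592 + I*√259 ≈ 3592.0 + 16.093*I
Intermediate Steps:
B = I*√259 (B = √(-259) = I*√259 ≈ 16.093*I)
((-42 + l(-10))*(-72 + 13*(-1)) - 233) + B = ((-42 - 3)*(-72 + 13*(-1)) - 233) + I*√259 = (-45*(-72 - 13) - 233) + I*√259 = (-45*(-85) - 233) + I*√259 = (3825 - 233) + I*√259 = 3592 + I*√259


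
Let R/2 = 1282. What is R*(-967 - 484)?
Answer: -3720364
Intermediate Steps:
R = 2564 (R = 2*1282 = 2564)
R*(-967 - 484) = 2564*(-967 - 484) = 2564*(-1451) = -3720364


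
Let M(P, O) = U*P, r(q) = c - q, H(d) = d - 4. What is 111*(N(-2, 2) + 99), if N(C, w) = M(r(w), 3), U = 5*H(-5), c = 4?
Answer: 999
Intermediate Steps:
H(d) = -4 + d
r(q) = 4 - q
U = -45 (U = 5*(-4 - 5) = 5*(-9) = -45)
M(P, O) = -45*P
N(C, w) = -180 + 45*w (N(C, w) = -45*(4 - w) = -180 + 45*w)
111*(N(-2, 2) + 99) = 111*((-180 + 45*2) + 99) = 111*((-180 + 90) + 99) = 111*(-90 + 99) = 111*9 = 999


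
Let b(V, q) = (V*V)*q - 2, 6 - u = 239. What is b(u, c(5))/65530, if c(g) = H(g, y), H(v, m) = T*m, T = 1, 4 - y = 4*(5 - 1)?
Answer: -65147/6553 ≈ -9.9416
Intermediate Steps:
u = -233 (u = 6 - 1*239 = 6 - 239 = -233)
y = -12 (y = 4 - 4*(5 - 1) = 4 - 4*4 = 4 - 1*16 = 4 - 16 = -12)
H(v, m) = m (H(v, m) = 1*m = m)
c(g) = -12
b(V, q) = -2 + q*V² (b(V, q) = V²*q - 2 = q*V² - 2 = -2 + q*V²)
b(u, c(5))/65530 = (-2 - 12*(-233)²)/65530 = (-2 - 12*54289)*(1/65530) = (-2 - 651468)*(1/65530) = -651470*1/65530 = -65147/6553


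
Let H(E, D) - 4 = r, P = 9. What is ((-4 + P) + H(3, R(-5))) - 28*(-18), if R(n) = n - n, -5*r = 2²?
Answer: 2561/5 ≈ 512.20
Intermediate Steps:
r = -⅘ (r = -⅕*2² = -⅕*4 = -⅘ ≈ -0.80000)
R(n) = 0
H(E, D) = 16/5 (H(E, D) = 4 - ⅘ = 16/5)
((-4 + P) + H(3, R(-5))) - 28*(-18) = ((-4 + 9) + 16/5) - 28*(-18) = (5 + 16/5) + 504 = 41/5 + 504 = 2561/5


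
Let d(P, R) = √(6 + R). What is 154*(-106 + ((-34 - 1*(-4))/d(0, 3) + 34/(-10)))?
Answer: -91938/5 ≈ -18388.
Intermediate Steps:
154*(-106 + ((-34 - 1*(-4))/d(0, 3) + 34/(-10))) = 154*(-106 + ((-34 - 1*(-4))/(√(6 + 3)) + 34/(-10))) = 154*(-106 + ((-34 + 4)/(√9) + 34*(-⅒))) = 154*(-106 + (-30/3 - 17/5)) = 154*(-106 + (-30*⅓ - 17/5)) = 154*(-106 + (-10 - 17/5)) = 154*(-106 - 67/5) = 154*(-597/5) = -91938/5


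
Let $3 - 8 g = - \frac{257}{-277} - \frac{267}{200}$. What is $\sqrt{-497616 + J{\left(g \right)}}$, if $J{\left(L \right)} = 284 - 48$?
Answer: $2 i \sqrt{124345} \approx 705.25 i$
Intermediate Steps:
$g = \frac{188759}{443200}$ ($g = \frac{3}{8} - \frac{- \frac{257}{-277} - \frac{267}{200}}{8} = \frac{3}{8} - \frac{\left(-257\right) \left(- \frac{1}{277}\right) - \frac{267}{200}}{8} = \frac{3}{8} - \frac{\frac{257}{277} - \frac{267}{200}}{8} = \frac{3}{8} - - \frac{22559}{443200} = \frac{3}{8} + \frac{22559}{443200} = \frac{188759}{443200} \approx 0.4259$)
$J{\left(L \right)} = 236$
$\sqrt{-497616 + J{\left(g \right)}} = \sqrt{-497616 + 236} = \sqrt{-497380} = 2 i \sqrt{124345}$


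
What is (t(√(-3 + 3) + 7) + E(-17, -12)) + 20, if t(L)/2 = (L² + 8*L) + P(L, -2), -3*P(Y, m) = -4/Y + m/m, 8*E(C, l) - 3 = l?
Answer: 12801/56 ≈ 228.59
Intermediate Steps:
E(C, l) = 3/8 + l/8
P(Y, m) = -⅓ + 4/(3*Y) (P(Y, m) = -(-4/Y + m/m)/3 = -(-4/Y + 1)/3 = -(1 - 4/Y)/3 = -⅓ + 4/(3*Y))
t(L) = 2*L² + 16*L + 2*(4 - L)/(3*L) (t(L) = 2*((L² + 8*L) + (4 - L)/(3*L)) = 2*(L² + 8*L + (4 - L)/(3*L)) = 2*L² + 16*L + 2*(4 - L)/(3*L))
(t(√(-3 + 3) + 7) + E(-17, -12)) + 20 = (2*(4 - (√(-3 + 3) + 7) + 3*(√(-3 + 3) + 7)²*(8 + (√(-3 + 3) + 7)))/(3*(√(-3 + 3) + 7)) + (3/8 + (⅛)*(-12))) + 20 = (2*(4 - (√0 + 7) + 3*(√0 + 7)²*(8 + (√0 + 7)))/(3*(√0 + 7)) + (3/8 - 3/2)) + 20 = (2*(4 - (0 + 7) + 3*(0 + 7)²*(8 + (0 + 7)))/(3*(0 + 7)) - 9/8) + 20 = ((⅔)*(4 - 1*7 + 3*7²*(8 + 7))/7 - 9/8) + 20 = ((⅔)*(⅐)*(4 - 7 + 3*49*15) - 9/8) + 20 = ((⅔)*(⅐)*(4 - 7 + 2205) - 9/8) + 20 = ((⅔)*(⅐)*2202 - 9/8) + 20 = (1468/7 - 9/8) + 20 = 11681/56 + 20 = 12801/56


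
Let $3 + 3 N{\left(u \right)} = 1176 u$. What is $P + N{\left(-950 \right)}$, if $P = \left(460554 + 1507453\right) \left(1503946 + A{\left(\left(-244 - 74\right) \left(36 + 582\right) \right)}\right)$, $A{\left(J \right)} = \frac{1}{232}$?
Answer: $\frac{686668006875279}{232} \approx 2.9598 \cdot 10^{12}$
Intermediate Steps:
$N{\left(u \right)} = -1 + 392 u$ ($N{\left(u \right)} = -1 + \frac{1176 u}{3} = -1 + 392 u$)
$A{\left(J \right)} = \frac{1}{232}$
$P = \frac{686668093272311}{232}$ ($P = \left(460554 + 1507453\right) \left(1503946 + \frac{1}{232}\right) = 1968007 \cdot \frac{348915473}{232} = \frac{686668093272311}{232} \approx 2.9598 \cdot 10^{12}$)
$P + N{\left(-950 \right)} = \frac{686668093272311}{232} + \left(-1 + 392 \left(-950\right)\right) = \frac{686668093272311}{232} - 372401 = \frac{686668006875279}{232}$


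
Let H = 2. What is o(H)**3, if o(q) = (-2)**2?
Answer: 64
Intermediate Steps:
o(q) = 4
o(H)**3 = 4**3 = 64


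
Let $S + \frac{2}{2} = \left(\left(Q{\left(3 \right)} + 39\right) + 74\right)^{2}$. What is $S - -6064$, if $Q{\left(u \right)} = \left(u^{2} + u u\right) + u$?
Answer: $24019$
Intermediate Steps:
$Q{\left(u \right)} = u + 2 u^{2}$ ($Q{\left(u \right)} = \left(u^{2} + u^{2}\right) + u = 2 u^{2} + u = u + 2 u^{2}$)
$S = 17955$ ($S = -1 + \left(\left(3 \left(1 + 2 \cdot 3\right) + 39\right) + 74\right)^{2} = -1 + \left(\left(3 \left(1 + 6\right) + 39\right) + 74\right)^{2} = -1 + \left(\left(3 \cdot 7 + 39\right) + 74\right)^{2} = -1 + \left(\left(21 + 39\right) + 74\right)^{2} = -1 + \left(60 + 74\right)^{2} = -1 + 134^{2} = -1 + 17956 = 17955$)
$S - -6064 = 17955 - -6064 = 17955 + 6064 = 24019$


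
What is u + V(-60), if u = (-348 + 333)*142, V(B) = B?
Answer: -2190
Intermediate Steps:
u = -2130 (u = -15*142 = -2130)
u + V(-60) = -2130 - 60 = -2190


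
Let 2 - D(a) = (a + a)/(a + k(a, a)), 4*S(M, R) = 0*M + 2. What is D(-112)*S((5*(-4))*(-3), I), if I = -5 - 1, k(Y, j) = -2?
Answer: 1/57 ≈ 0.017544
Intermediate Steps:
I = -6
S(M, R) = ½ (S(M, R) = (0*M + 2)/4 = (0 + 2)/4 = (¼)*2 = ½)
D(a) = 2 - 2*a/(-2 + a) (D(a) = 2 - (a + a)/(a - 2) = 2 - 2*a/(-2 + a))
D(-112)*S((5*(-4))*(-3), I) = -4/(-2 - 112)*(½) = -4/(-114)*(½) = -4*(-1/114)*(½) = (2/57)*(½) = 1/57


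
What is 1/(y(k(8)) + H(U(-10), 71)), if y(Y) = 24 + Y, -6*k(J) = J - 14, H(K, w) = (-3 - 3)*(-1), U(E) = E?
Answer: 1/31 ≈ 0.032258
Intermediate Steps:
H(K, w) = 6 (H(K, w) = -6*(-1) = 6)
k(J) = 7/3 - J/6 (k(J) = -(J - 14)/6 = -(-14 + J)/6 = 7/3 - J/6)
1/(y(k(8)) + H(U(-10), 71)) = 1/((24 + (7/3 - ⅙*8)) + 6) = 1/((24 + (7/3 - 4/3)) + 6) = 1/((24 + 1) + 6) = 1/(25 + 6) = 1/31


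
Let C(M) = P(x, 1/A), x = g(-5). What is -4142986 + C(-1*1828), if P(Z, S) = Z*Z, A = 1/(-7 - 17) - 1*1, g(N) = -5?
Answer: -4142961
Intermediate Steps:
x = -5
A = -25/24 (A = 1/(-24) - 1 = -1/24 - 1 = -25/24 ≈ -1.0417)
P(Z, S) = Z²
C(M) = 25 (C(M) = (-5)² = 25)
-4142986 + C(-1*1828) = -4142986 + 25 = -4142961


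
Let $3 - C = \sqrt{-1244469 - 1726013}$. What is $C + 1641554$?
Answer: $1641557 - i \sqrt{2970482} \approx 1.6416 \cdot 10^{6} - 1723.5 i$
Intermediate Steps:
$C = 3 - i \sqrt{2970482}$ ($C = 3 - \sqrt{-1244469 - 1726013} = 3 - \sqrt{-2970482} = 3 - i \sqrt{2970482} \approx 3.0 - 1723.5 i$)
$C + 1641554 = \left(3 - i \sqrt{2970482}\right) + 1641554 = 1641557 - i \sqrt{2970482}$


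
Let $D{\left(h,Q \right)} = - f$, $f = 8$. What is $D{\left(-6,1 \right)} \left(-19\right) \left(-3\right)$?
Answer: $-456$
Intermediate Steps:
$D{\left(h,Q \right)} = -8$ ($D{\left(h,Q \right)} = \left(-1\right) 8 = -8$)
$D{\left(-6,1 \right)} \left(-19\right) \left(-3\right) = \left(-8\right) \left(-19\right) \left(-3\right) = 152 \left(-3\right) = -456$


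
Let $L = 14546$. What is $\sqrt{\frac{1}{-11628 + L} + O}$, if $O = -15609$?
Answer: $\frac{i \sqrt{132906323998}}{2918} \approx 124.94 i$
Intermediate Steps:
$\sqrt{\frac{1}{-11628 + L} + O} = \sqrt{\frac{1}{-11628 + 14546} - 15609} = \sqrt{\frac{1}{2918} - 15609} = \sqrt{- \frac{45547061}{2918}} = \frac{i \sqrt{132906323998}}{2918}$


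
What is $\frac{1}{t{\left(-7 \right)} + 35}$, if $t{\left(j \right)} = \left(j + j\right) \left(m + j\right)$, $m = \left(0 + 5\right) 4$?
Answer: $- \frac{1}{147} \approx -0.0068027$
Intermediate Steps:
$m = 20$ ($m = 5 \cdot 4 = 20$)
$t{\left(j \right)} = 2 j \left(20 + j\right)$ ($t{\left(j \right)} = \left(j + j\right) \left(20 + j\right) = 2 j \left(20 + j\right)$)
$\frac{1}{t{\left(-7 \right)} + 35} = \frac{1}{2 \left(-7\right) \left(20 - 7\right) + 35} = \frac{1}{2 \left(-7\right) 13 + 35} = \frac{1}{-182 + 35} = \frac{1}{-147} = - \frac{1}{147}$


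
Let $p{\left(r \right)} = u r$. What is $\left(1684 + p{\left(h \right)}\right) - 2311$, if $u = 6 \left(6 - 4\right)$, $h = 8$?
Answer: $-531$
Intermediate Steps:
$u = 12$ ($u = 6 \cdot 2 = 12$)
$p{\left(r \right)} = 12 r$
$\left(1684 + p{\left(h \right)}\right) - 2311 = \left(1684 + 12 \cdot 8\right) - 2311 = \left(1684 + 96\right) - 2311 = 1780 - 2311 = -531$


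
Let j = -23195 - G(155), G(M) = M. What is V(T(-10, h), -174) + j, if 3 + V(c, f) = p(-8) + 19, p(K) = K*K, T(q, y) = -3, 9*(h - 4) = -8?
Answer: -23270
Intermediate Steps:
h = 28/9 (h = 4 + (⅑)*(-8) = 4 - 8/9 = 28/9 ≈ 3.1111)
p(K) = K²
j = -23350 (j = -23195 - 1*155 = -23195 - 155 = -23350)
V(c, f) = 80 (V(c, f) = -3 + ((-8)² + 19) = -3 + (64 + 19) = -3 + 83 = 80)
V(T(-10, h), -174) + j = 80 - 23350 = -23270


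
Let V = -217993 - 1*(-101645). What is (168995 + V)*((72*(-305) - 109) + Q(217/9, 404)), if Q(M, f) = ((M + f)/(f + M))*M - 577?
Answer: -3572923753/3 ≈ -1.1910e+9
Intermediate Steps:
V = -116348 (V = -217993 + 101645 = -116348)
Q(M, f) = -577 + M (Q(M, f) = ((M + f)/(M + f))*M - 577 = 1*M - 577 = M - 577 = -577 + M)
(168995 + V)*((72*(-305) - 109) + Q(217/9, 404)) = (168995 - 116348)*((72*(-305) - 109) + (-577 + 217/9)) = 52647*((-21960 - 109) + (-577 + 217*(1/9))) = 52647*(-22069 + (-577 + 217/9)) = 52647*(-22069 - 4976/9) = 52647*(-203597/9) = -3572923753/3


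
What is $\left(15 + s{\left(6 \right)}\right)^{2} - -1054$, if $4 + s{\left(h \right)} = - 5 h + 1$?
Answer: $1378$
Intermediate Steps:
$s{\left(h \right)} = -3 - 5 h$ ($s{\left(h \right)} = -4 - \left(-1 + 5 h\right) = -3 - 5 h$)
$\left(15 + s{\left(6 \right)}\right)^{2} - -1054 = \left(15 - 33\right)^{2} - -1054 = \left(15 - 33\right)^{2} + 1054 = \left(-18\right)^{2} + 1054 = 324 + 1054 = 1378$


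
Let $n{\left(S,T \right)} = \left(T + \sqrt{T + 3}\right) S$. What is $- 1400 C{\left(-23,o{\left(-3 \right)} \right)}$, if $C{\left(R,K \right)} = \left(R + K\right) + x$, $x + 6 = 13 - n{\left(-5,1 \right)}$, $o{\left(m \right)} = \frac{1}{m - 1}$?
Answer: $1750$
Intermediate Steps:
$o{\left(m \right)} = \frac{1}{-1 + m}$
$n{\left(S,T \right)} = S \left(T + \sqrt{3 + T}\right)$ ($n{\left(S,T \right)} = \left(T + \sqrt{3 + T}\right) S = S \left(T + \sqrt{3 + T}\right)$)
$x = 22$ ($x = -6 - \left(-13 - 5 \left(1 + \sqrt{3 + 1}\right)\right) = -6 - \left(-13 - 5 \left(1 + \sqrt{4}\right)\right) = -6 - \left(-13 - 5 \left(1 + 2\right)\right) = -6 - \left(-13 - 15\right) = -6 + \left(13 - -15\right) = -6 + \left(13 + 15\right) = -6 + 28 = 22$)
$C{\left(R,K \right)} = 22 + K + R$ ($C{\left(R,K \right)} = \left(R + K\right) + 22 = \left(K + R\right) + 22 = 22 + K + R$)
$- 1400 C{\left(-23,o{\left(-3 \right)} \right)} = - 1400 \left(22 + \frac{1}{-1 - 3} - 23\right) = - 1400 \left(22 + \frac{1}{-4} - 23\right) = - 1400 \left(22 - \frac{1}{4} - 23\right) = \left(-1400\right) \left(- \frac{5}{4}\right) = 1750$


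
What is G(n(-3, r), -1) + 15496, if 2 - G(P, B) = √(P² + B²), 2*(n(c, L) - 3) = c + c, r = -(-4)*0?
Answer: 15497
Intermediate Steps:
r = 0 (r = -1*0 = 0)
n(c, L) = 3 + c (n(c, L) = 3 + (c + c)/2 = 3 + (2*c)/2 = 3 + c)
G(P, B) = 2 - √(B² + P²) (G(P, B) = 2 - √(P² + B²) = 2 - √(B² + P²))
G(n(-3, r), -1) + 15496 = (2 - √((-1)² + (3 - 3)²)) + 15496 = (2 - √(1 + 0²)) + 15496 = (2 - √(1 + 0)) + 15496 = (2 - √1) + 15496 = (2 - 1*1) + 15496 = (2 - 1) + 15496 = 1 + 15496 = 15497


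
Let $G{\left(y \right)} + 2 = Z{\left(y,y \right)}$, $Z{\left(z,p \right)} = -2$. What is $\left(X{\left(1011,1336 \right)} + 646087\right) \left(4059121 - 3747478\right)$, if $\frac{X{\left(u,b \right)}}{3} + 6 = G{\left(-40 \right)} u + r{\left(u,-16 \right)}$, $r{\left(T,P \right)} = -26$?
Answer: $197537720337$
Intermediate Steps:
$G{\left(y \right)} = -4$ ($G{\left(y \right)} = -2 - 2 = -4$)
$X{\left(u,b \right)} = -96 - 12 u$ ($X{\left(u,b \right)} = -18 + 3 \left(- 4 u - 26\right) = -18 + 3 \left(-26 - 4 u\right) = -18 - \left(78 + 12 u\right) = -96 - 12 u$)
$\left(X{\left(1011,1336 \right)} + 646087\right) \left(4059121 - 3747478\right) = \left(\left(-96 - 12132\right) + 646087\right) \left(4059121 - 3747478\right) = \left(\left(-96 - 12132\right) + 646087\right) 311643 = \left(-12228 + 646087\right) 311643 = 633859 \cdot 311643 = 197537720337$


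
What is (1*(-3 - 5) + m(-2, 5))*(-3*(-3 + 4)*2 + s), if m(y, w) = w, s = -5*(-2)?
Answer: -12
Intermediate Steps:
s = 10
(1*(-3 - 5) + m(-2, 5))*(-3*(-3 + 4)*2 + s) = (1*(-3 - 5) + 5)*(-3*(-3 + 4)*2 + 10) = (1*(-8) + 5)*(-3*2 + 10) = (-8 + 5)*(-3*2 + 10) = -3*(-6 + 10) = -3*4 = -12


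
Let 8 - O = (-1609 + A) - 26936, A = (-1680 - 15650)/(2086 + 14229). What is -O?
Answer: -93171905/3263 ≈ -28554.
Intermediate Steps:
A = -3466/3263 (A = -17330/16315 = -17330*1/16315 = -3466/3263 ≈ -1.0622)
O = 93171905/3263 (O = 8 - ((-1609 - 3466/3263) - 26936) = 8 - (-5253633/3263 - 26936) = 8 - 1*(-93145801/3263) = 8 + 93145801/3263 = 93171905/3263 ≈ 28554.)
-O = -1*93171905/3263 = -93171905/3263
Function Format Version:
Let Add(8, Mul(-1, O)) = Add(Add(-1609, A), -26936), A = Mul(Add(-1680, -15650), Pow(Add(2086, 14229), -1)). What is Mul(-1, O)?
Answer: Rational(-93171905, 3263) ≈ -28554.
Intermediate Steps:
A = Rational(-3466, 3263) (A = Mul(-17330, Pow(16315, -1)) = Mul(-17330, Rational(1, 16315)) = Rational(-3466, 3263) ≈ -1.0622)
O = Rational(93171905, 3263) (O = Add(8, Mul(-1, Add(Add(-1609, Rational(-3466, 3263)), -26936))) = Add(8, Mul(-1, Add(Rational(-5253633, 3263), -26936))) = Add(8, Mul(-1, Rational(-93145801, 3263))) = Add(8, Rational(93145801, 3263)) = Rational(93171905, 3263) ≈ 28554.)
Mul(-1, O) = Mul(-1, Rational(93171905, 3263)) = Rational(-93171905, 3263)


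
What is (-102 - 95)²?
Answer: 38809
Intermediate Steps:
(-102 - 95)² = (-197)² = 38809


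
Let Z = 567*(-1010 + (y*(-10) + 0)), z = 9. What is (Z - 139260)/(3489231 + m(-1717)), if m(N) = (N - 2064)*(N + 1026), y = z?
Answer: -381480/3050951 ≈ -0.12504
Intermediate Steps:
y = 9
Z = -623700 (Z = 567*(-1010 + (9*(-10) + 0)) = 567*(-1010 + (-90 + 0)) = 567*(-1010 - 90) = 567*(-1100) = -623700)
m(N) = (-2064 + N)*(1026 + N)
(Z - 139260)/(3489231 + m(-1717)) = (-623700 - 139260)/(3489231 + (-2117664 + (-1717)**2 - 1038*(-1717))) = -762960/(3489231 + (-2117664 + 2948089 + 1782246)) = -762960/(3489231 + 2612671) = -762960/6101902 = -762960*1/6101902 = -381480/3050951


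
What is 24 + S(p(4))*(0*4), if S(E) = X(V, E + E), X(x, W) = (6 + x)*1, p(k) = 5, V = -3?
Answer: 24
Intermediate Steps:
X(x, W) = 6 + x
S(E) = 3 (S(E) = 6 - 3 = 3)
24 + S(p(4))*(0*4) = 24 + 3*(0*4) = 24 + 3*0 = 24 + 0 = 24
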